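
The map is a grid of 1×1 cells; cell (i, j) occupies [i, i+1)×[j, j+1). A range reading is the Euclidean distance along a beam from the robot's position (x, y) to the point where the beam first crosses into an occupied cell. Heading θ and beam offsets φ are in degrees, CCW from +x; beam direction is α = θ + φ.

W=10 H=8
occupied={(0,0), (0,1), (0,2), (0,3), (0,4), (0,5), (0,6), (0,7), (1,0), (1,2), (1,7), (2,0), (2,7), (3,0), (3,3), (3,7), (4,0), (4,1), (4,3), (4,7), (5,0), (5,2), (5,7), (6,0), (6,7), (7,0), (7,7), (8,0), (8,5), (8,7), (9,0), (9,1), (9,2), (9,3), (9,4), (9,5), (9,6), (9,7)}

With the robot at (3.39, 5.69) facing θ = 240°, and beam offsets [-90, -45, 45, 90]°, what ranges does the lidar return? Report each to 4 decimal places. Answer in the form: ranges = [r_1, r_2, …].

ranges = [2.6200, 2.4743, 1.7496, 6.4779]

beam 1: φ=-90°, α=150°
  d=(-0.8660,0.5000)  start (3,5)  tX=0.4503 tY=0.6200  stride 1/|dx|=1.1547 1/|dy|=2.0000
    cross x-line → (2,5), t=0.4503
    cross y-line → (2,6), t=0.6200
    cross x-line → (1,6), t=1.6050
    cross y-line → (1,7), t=2.6200 (wall)
  → r_1 = 2.6200
beam 2: φ=-45°, α=195°
  d=(-0.9659,-0.2588)  start (3,5)  tX=0.4038 tY=2.6660  stride 1/|dx|=1.0353 1/|dy|=3.8637
    cross x-line → (2,5), t=0.4038
    cross x-line → (1,5), t=1.4390
    cross x-line → (0,5), t=2.4743 (wall)
  → r_2 = 2.4743
beam 3: φ=45°, α=285°
  d=(0.2588,-0.9659)  start (3,5)  tX=2.3569 tY=0.7143  stride 1/|dx|=3.8637 1/|dy|=1.0353
    cross y-line → (3,4), t=0.7143
    cross y-line → (3,3), t=1.7496 (wall)
  → r_3 = 1.7496
beam 4: φ=90°, α=330°
  d=(0.8660,-0.5000)  start (3,5)  tX=0.7044 tY=1.3800  stride 1/|dx|=1.1547 1/|dy|=2.0000
    cross x-line → (4,5), t=0.7044
    cross y-line → (4,4), t=1.3800
    cross x-line → (5,4), t=1.8591
    cross x-line → (6,4), t=3.0138
    cross y-line → (6,3), t=3.3800
    cross x-line → (7,3), t=4.1685
    cross x-line → (8,3), t=5.3232
    cross y-line → (8,2), t=5.3800
    cross x-line → (9,2), t=6.4779 (wall)
  → r_4 = 6.4779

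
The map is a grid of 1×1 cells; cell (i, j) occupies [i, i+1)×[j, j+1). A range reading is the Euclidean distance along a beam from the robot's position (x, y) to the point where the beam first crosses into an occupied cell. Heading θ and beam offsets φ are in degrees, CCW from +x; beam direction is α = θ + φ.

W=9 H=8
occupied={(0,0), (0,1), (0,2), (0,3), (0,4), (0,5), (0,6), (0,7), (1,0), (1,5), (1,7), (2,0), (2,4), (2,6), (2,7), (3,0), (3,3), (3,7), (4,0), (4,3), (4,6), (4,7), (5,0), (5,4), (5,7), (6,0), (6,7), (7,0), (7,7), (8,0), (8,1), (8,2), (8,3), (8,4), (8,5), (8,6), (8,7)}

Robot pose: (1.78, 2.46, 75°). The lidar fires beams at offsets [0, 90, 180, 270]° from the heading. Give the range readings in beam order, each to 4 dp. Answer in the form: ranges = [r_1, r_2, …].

ranges = [1.5943, 0.8075, 1.5115, 5.6410]

beam 1: φ=0°, α=75°
  direction (0.2588, 0.9659); cell (1,2); t to first gridline: x 0.8500, y 0.5590 (then +3.8637 / +1.0353)
    (1,3) via y @ 0.5590
    (2,3) via x @ 0.8500
    (2,4) via y @ 1.5943  # hit
  → r_1 = 1.5943
beam 2: φ=90°, α=165°
  direction (-0.9659, 0.2588); cell (1,2); t to first gridline: x 0.8075, y 2.0864 (then +1.0353 / +3.8637)
    (0,2) via x @ 0.8075  # hit
  → r_2 = 0.8075
beam 3: φ=180°, α=255°
  direction (-0.2588, -0.9659); cell (1,2); t to first gridline: x 3.0137, y 0.4762 (then +3.8637 / +1.0353)
    (1,1) via y @ 0.4762
    (1,0) via y @ 1.5115  # hit
  → r_3 = 1.5115
beam 4: φ=270°, α=345°
  direction (0.9659, -0.2588); cell (1,2); t to first gridline: x 0.2278, y 1.7773 (then +1.0353 / +3.8637)
    (2,2) via x @ 0.2278
    (3,2) via x @ 1.2630
    (3,1) via y @ 1.7773
    (4,1) via x @ 2.2983
    (5,1) via x @ 3.3336
    (6,1) via x @ 4.3689
    (7,1) via x @ 5.4041
    (7,0) via y @ 5.6410  # hit
  → r_4 = 5.6410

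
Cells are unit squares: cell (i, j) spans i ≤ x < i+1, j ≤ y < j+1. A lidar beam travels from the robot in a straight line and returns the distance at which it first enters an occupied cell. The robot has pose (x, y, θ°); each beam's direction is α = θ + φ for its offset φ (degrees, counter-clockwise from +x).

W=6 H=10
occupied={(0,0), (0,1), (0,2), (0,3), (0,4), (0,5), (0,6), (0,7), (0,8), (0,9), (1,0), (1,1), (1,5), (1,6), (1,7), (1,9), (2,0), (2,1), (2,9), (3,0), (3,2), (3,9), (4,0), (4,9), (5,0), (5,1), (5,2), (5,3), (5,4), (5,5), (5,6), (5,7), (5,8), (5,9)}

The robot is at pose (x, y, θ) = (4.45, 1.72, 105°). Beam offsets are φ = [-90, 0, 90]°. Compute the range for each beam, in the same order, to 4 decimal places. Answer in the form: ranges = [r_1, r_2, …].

ranges = [0.5694, 7.5368, 1.5012]

beam 1: φ=-90°, α=15°
  cosα=0.9659 sinα=0.2588 | (4,1) | tMaxX 0.5694 tMaxY 1.0818 | tΔX 1.0353 tΔY 3.8637
    t=0.5694 [x] (5,1) — stop
  → r_1 = 0.5694
beam 2: φ=0°, α=105°
  cosα=-0.2588 sinα=0.9659 | (4,1) | tMaxX 1.7387 tMaxY 0.2899 | tΔX 3.8637 tΔY 1.0353
    t=0.2899 [y] (4,2)
    t=1.3252 [y] (4,3)
    t=1.7387 [x] (3,3)
    t=2.3604 [y] (3,4)
    t=3.3957 [y] (3,5)
    t=4.4310 [y] (3,6)
    t=5.4663 [y] (3,7)
    t=5.6024 [x] (2,7)
    t=6.5015 [y] (2,8)
    t=7.5368 [y] (2,9) — stop
  → r_2 = 7.5368
beam 3: φ=90°, α=195°
  cosα=-0.9659 sinα=-0.2588 | (4,1) | tMaxX 0.4659 tMaxY 2.7819 | tΔX 1.0353 tΔY 3.8637
    t=0.4659 [x] (3,1)
    t=1.5012 [x] (2,1) — stop
  → r_3 = 1.5012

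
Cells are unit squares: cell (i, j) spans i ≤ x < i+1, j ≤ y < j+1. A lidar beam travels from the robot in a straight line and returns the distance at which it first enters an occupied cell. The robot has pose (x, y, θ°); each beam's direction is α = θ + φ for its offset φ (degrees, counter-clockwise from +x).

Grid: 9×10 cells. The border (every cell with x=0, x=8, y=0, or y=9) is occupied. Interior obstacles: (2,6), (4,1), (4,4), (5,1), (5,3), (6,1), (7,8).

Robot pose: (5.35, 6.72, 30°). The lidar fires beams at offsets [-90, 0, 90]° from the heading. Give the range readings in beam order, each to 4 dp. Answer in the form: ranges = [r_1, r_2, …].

ranges = [5.3000, 2.5600, 2.6327]

beam 1: φ=-90°, α=300°
  direction (0.5000, -0.8660); cell (5,6); t to first gridline: x 1.3000, y 0.8314 (then +2.0000 / +1.1547)
    (5,5) via y @ 0.8314
    (6,5) via x @ 1.3000
    (6,4) via y @ 1.9861
    (6,3) via y @ 3.1408
    (7,3) via x @ 3.3000
    (7,2) via y @ 4.2955
    (8,2) via x @ 5.3000  # hit
  → r_1 = 5.3000
beam 2: φ=0°, α=30°
  direction (0.8660, 0.5000); cell (5,6); t to first gridline: x 0.7506, y 0.5600 (then +1.1547 / +2.0000)
    (5,7) via y @ 0.5600
    (6,7) via x @ 0.7506
    (7,7) via x @ 1.9053
    (7,8) via y @ 2.5600  # hit
  → r_2 = 2.5600
beam 3: φ=90°, α=120°
  direction (-0.5000, 0.8660); cell (5,6); t to first gridline: x 0.7000, y 0.3233 (then +2.0000 / +1.1547)
    (5,7) via y @ 0.3233
    (4,7) via x @ 0.7000
    (4,8) via y @ 1.4780
    (4,9) via y @ 2.6327  # hit
  → r_3 = 2.6327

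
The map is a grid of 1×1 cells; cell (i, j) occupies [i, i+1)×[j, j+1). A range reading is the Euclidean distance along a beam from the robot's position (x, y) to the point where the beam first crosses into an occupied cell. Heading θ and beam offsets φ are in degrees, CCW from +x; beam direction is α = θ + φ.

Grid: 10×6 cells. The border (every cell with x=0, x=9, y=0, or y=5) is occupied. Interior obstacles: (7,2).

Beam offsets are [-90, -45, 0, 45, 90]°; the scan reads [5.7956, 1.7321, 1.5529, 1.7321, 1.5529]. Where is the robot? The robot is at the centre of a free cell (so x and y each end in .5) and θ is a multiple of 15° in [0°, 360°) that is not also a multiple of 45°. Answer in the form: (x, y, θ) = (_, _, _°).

(x, y, θ) = (2.5, 3.5, 105°)

Candidates: 31 free-cell centres × 16 headings = 496 poses. Raycast each; keep the one whose scan matches to 4 dp.
  (1.5, 3.5, 120°): beam 1 = 3.0000 ≠ 5.7956 ✗
  (5.5, 3.5, 195°): beam 1 = 1.5529 ≠ 5.7956 ✗
  (1.5, 4.5, 105°): beam 1 = 1.9319 ≠ 5.7956 ✗
  (6.5, 3.5, 120°): beam 1 = 2.8868 ≠ 5.7956 ✗
  (8.5, 2.5, 300°): beam 1 = 0.5774 ≠ 5.7956 ✗
  …
  (2.5, 3.5, 105°): r_1=5.7956, r_2=1.7321, r_3=1.5529, r_4=1.7321, r_5=1.5529 — all match ✓
No second candidate reproduces the full scan.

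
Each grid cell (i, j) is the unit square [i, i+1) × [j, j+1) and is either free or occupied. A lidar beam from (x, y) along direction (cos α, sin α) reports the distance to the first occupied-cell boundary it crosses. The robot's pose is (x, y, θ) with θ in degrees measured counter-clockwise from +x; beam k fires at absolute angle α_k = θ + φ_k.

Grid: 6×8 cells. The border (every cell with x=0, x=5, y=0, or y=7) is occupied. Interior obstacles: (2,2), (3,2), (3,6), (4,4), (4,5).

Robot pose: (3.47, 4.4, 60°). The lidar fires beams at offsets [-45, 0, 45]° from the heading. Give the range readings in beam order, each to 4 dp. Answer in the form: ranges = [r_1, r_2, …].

beam 1: φ=-45°, α=15°
  dir = (cos 15°, sin 15°) = (0.9659, 0.2588); from cell (3,4)
  next x-line at t=0.5487, next y-line at t=2.3182; Δt_x=1.0353, Δt_y=3.8637
    x: enter (4,4) at t=0.5487 ← occupied
  → r_1 = 0.5487
beam 2: φ=0°, α=60°
  dir = (cos 60°, sin 60°) = (0.5000, 0.8660); from cell (3,4)
  next x-line at t=1.0600, next y-line at t=0.6928; Δt_x=2.0000, Δt_y=1.1547
    y: enter (3,5) at t=0.6928
    x: enter (4,5) at t=1.0600 ← occupied
  → r_2 = 1.0600
beam 3: φ=45°, α=105°
  dir = (cos 105°, sin 105°) = (-0.2588, 0.9659); from cell (3,4)
  next x-line at t=1.8159, next y-line at t=0.6212; Δt_x=3.8637, Δt_y=1.0353
    y: enter (3,5) at t=0.6212
    y: enter (3,6) at t=1.6564 ← occupied
  → r_3 = 1.6564

ranges = [0.5487, 1.0600, 1.6564]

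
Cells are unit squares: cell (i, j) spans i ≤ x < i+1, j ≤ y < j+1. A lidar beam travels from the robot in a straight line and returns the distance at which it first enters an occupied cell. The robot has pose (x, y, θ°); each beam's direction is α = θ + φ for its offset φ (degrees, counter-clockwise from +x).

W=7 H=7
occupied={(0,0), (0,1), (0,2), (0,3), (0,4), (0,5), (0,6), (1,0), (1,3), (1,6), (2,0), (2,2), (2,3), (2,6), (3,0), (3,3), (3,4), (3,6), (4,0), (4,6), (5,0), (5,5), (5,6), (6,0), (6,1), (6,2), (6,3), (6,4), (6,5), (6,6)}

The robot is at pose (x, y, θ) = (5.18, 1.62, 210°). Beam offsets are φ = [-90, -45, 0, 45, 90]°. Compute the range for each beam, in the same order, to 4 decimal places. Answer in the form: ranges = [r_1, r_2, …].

ranges = [2.3600, 2.2569, 1.2400, 0.6419, 0.7159]

beam 1: φ=-90°, α=120°
  direction (-0.5000, 0.8660); cell (5,1); t to first gridline: x 0.3600, y 0.4388 (then +2.0000 / +1.1547)
    (4,1) via x @ 0.3600
    (4,2) via y @ 0.4388
    (4,3) via y @ 1.5935
    (3,3) via x @ 2.3600  # hit
  → r_1 = 2.3600
beam 2: φ=-45°, α=165°
  direction (-0.9659, 0.2588); cell (5,1); t to first gridline: x 0.1863, y 1.4682 (then +1.0353 / +3.8637)
    (4,1) via x @ 0.1863
    (3,1) via x @ 1.2216
    (3,2) via y @ 1.4682
    (2,2) via x @ 2.2569  # hit
  → r_2 = 2.2569
beam 3: φ=0°, α=210°
  direction (-0.8660, -0.5000); cell (5,1); t to first gridline: x 0.2078, y 1.2400 (then +1.1547 / +2.0000)
    (4,1) via x @ 0.2078
    (4,0) via y @ 1.2400  # hit
  → r_3 = 1.2400
beam 4: φ=45°, α=255°
  direction (-0.2588, -0.9659); cell (5,1); t to first gridline: x 0.6955, y 0.6419 (then +3.8637 / +1.0353)
    (5,0) via y @ 0.6419  # hit
  → r_4 = 0.6419
beam 5: φ=90°, α=300°
  direction (0.5000, -0.8660); cell (5,1); t to first gridline: x 1.6400, y 0.7159 (then +2.0000 / +1.1547)
    (5,0) via y @ 0.7159  # hit
  → r_5 = 0.7159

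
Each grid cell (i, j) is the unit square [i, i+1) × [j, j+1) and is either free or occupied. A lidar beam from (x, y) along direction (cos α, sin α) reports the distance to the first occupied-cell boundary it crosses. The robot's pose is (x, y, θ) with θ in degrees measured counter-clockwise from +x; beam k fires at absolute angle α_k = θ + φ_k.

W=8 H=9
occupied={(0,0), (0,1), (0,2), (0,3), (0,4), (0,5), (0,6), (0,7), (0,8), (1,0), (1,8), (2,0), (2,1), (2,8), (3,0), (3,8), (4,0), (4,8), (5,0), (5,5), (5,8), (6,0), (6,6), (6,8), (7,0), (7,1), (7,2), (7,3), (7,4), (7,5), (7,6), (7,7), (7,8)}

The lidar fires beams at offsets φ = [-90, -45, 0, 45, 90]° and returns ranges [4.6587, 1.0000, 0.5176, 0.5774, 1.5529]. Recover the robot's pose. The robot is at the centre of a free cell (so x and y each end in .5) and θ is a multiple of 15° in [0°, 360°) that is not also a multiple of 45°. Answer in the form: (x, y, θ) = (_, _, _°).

(x, y, θ) = (5.5, 1.5, 255°)

Candidates: 39 free-cell centres × 16 headings = 624 poses. Raycast each; keep the one whose scan matches to 4 dp.
  (5.5, 6.5, 255°): beam 2 = 5.1962 ≠ 1.0000 ✗
  (6.5, 1.5, 300°): beam 1 = 1.0000 ≠ 4.6587 ✗
  (6.5, 2.5, 240°): beam 1 = 6.3509 ≠ 4.6587 ✗
  (3.5, 4.5, 240°): beam 1 = 2.8868 ≠ 4.6587 ✗
  (2.5, 2.5, 120°): beam 1 = 5.1962 ≠ 4.6587 ✗
  …
  (5.5, 1.5, 255°): r_1=4.6587, r_2=1.0000, r_3=0.5176, r_4=0.5774, r_5=1.5529 — all match ✓
Unique over the lattice → pose = (5.5, 1.5, 255°).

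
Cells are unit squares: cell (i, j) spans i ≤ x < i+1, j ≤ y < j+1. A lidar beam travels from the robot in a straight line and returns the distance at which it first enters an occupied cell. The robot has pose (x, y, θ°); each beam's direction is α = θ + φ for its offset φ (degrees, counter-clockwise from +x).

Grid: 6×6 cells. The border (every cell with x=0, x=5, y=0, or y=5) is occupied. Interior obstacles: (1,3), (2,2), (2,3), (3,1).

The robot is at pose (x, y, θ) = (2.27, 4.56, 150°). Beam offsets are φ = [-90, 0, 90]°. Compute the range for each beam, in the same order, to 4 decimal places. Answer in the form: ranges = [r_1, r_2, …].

beam 1: φ=-90°, α=60°
  direction (0.5000, 0.8660); cell (2,4); t to first gridline: x 1.4600, y 0.5081 (then +2.0000 / +1.1547)
    (2,5) via y @ 0.5081  # hit
  → r_1 = 0.5081
beam 2: φ=0°, α=150°
  direction (-0.8660, 0.5000); cell (2,4); t to first gridline: x 0.3118, y 0.8800 (then +1.1547 / +2.0000)
    (1,4) via x @ 0.3118
    (1,5) via y @ 0.8800  # hit
  → r_2 = 0.8800
beam 3: φ=90°, α=240°
  direction (-0.5000, -0.8660); cell (2,4); t to first gridline: x 0.5400, y 0.6466 (then +2.0000 / +1.1547)
    (1,4) via x @ 0.5400
    (1,3) via y @ 0.6466  # hit
  → r_3 = 0.6466

ranges = [0.5081, 0.8800, 0.6466]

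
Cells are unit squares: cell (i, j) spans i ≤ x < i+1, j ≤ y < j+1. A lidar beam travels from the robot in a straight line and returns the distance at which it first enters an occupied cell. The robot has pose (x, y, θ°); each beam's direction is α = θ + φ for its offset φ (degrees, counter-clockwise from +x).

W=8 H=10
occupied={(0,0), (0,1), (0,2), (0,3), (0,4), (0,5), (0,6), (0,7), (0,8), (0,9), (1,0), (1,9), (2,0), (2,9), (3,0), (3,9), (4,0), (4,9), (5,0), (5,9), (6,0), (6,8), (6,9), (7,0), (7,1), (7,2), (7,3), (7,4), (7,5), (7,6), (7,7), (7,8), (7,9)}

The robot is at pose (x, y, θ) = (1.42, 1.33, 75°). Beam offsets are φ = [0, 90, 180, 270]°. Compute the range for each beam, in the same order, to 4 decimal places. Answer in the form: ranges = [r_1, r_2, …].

beam 1: φ=0°, α=75°
  d=(0.2588,0.9659)  start (1,1)  tX=2.2409 tY=0.6936  stride 1/|dx|=3.8637 1/|dy|=1.0353
    cross y-line → (1,2), t=0.6936
    cross y-line → (1,3), t=1.7289
    cross x-line → (2,3), t=2.2409
    cross y-line → (2,4), t=2.7642
    cross y-line → (2,5), t=3.7995
    cross y-line → (2,6), t=4.8347
    cross y-line → (2,7), t=5.8700
    cross x-line → (3,7), t=6.1047
    cross y-line → (3,8), t=6.9053
    cross y-line → (3,9), t=7.9406 (wall)
  → r_1 = 7.9406
beam 2: φ=90°, α=165°
  d=(-0.9659,0.2588)  start (1,1)  tX=0.4348 tY=2.5887  stride 1/|dx|=1.0353 1/|dy|=3.8637
    cross x-line → (0,1), t=0.4348 (wall)
  → r_2 = 0.4348
beam 3: φ=180°, α=255°
  d=(-0.2588,-0.9659)  start (1,1)  tX=1.6228 tY=0.3416  stride 1/|dx|=3.8637 1/|dy|=1.0353
    cross y-line → (1,0), t=0.3416 (wall)
  → r_3 = 0.3416
beam 4: φ=270°, α=345°
  d=(0.9659,-0.2588)  start (1,1)  tX=0.6005 tY=1.2750  stride 1/|dx|=1.0353 1/|dy|=3.8637
    cross x-line → (2,1), t=0.6005
    cross y-line → (2,0), t=1.2750 (wall)
  → r_4 = 1.2750

ranges = [7.9406, 0.4348, 0.3416, 1.2750]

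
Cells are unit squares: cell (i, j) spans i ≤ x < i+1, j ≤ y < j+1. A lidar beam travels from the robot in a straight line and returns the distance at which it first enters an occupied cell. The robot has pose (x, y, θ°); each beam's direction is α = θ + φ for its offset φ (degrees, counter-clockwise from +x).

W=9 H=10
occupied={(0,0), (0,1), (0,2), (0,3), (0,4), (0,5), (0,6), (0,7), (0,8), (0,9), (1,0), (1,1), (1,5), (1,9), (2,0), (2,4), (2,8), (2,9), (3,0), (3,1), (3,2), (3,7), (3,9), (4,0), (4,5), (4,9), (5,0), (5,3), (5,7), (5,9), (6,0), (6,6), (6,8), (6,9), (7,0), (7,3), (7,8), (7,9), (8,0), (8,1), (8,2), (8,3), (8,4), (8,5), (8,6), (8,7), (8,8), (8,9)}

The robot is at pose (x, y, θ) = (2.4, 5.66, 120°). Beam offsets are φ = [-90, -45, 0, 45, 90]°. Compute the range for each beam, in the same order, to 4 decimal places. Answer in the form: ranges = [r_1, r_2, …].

beam 1: φ=-90°, α=30°
  cosα=0.8660 sinα=0.5000 | (2,5) | tMaxX 0.6928 tMaxY 0.6800 | tΔX 1.1547 tΔY 2.0000
    t=0.6800 [y] (2,6)
    t=0.6928 [x] (3,6)
    t=1.8475 [x] (4,6)
    t=2.6800 [y] (4,7)
    t=3.0022 [x] (5,7) — stop
  → r_1 = 3.0022
beam 2: φ=-45°, α=75°
  cosα=0.2588 sinα=0.9659 | (2,5) | tMaxX 2.3182 tMaxY 0.3520 | tΔX 3.8637 tΔY 1.0353
    t=0.3520 [y] (2,6)
    t=1.3873 [y] (2,7)
    t=2.3182 [x] (3,7) — stop
  → r_2 = 2.3182
beam 3: φ=0°, α=120°
  cosα=-0.5000 sinα=0.8660 | (2,5) | tMaxX 0.8000 tMaxY 0.3926 | tΔX 2.0000 tΔY 1.1547
    t=0.3926 [y] (2,6)
    t=0.8000 [x] (1,6)
    t=1.5473 [y] (1,7)
    t=2.7020 [y] (1,8)
    t=2.8000 [x] (0,8) — stop
  → r_3 = 2.8000
beam 4: φ=45°, α=165°
  cosα=-0.9659 sinα=0.2588 | (2,5) | tMaxX 0.4141 tMaxY 1.3137 | tΔX 1.0353 tΔY 3.8637
    t=0.4141 [x] (1,5) — stop
  → r_4 = 0.4141
beam 5: φ=90°, α=210°
  cosα=-0.8660 sinα=-0.5000 | (2,5) | tMaxX 0.4619 tMaxY 1.3200 | tΔX 1.1547 tΔY 2.0000
    t=0.4619 [x] (1,5) — stop
  → r_5 = 0.4619

ranges = [3.0022, 2.3182, 2.8000, 0.4141, 0.4619]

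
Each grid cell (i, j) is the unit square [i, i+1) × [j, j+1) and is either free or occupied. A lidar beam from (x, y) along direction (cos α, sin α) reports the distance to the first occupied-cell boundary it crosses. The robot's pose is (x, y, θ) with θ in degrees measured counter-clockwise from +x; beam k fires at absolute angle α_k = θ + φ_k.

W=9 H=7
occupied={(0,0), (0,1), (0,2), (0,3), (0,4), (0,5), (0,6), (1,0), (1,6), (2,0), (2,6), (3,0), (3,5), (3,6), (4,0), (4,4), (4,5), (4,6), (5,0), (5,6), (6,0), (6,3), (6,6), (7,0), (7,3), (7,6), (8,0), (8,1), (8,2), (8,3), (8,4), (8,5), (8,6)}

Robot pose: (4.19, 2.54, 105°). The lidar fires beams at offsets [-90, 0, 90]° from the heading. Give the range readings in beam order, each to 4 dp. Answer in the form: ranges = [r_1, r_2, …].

beam 1: φ=-90°, α=15°
  cosα=0.9659 sinα=0.2588 | (4,2) | tMaxX 0.8386 tMaxY 1.7773 | tΔX 1.0353 tΔY 3.8637
    t=0.8386 [x] (5,2)
    t=1.7773 [y] (5,3)
    t=1.8738 [x] (6,3) — stop
  → r_1 = 1.8738
beam 2: φ=0°, α=105°
  cosα=-0.2588 sinα=0.9659 | (4,2) | tMaxX 0.7341 tMaxY 0.4762 | tΔX 3.8637 tΔY 1.0353
    t=0.4762 [y] (4,3)
    t=0.7341 [x] (3,3)
    t=1.5115 [y] (3,4)
    t=2.5468 [y] (3,5) — stop
  → r_2 = 2.5468
beam 3: φ=90°, α=195°
  cosα=-0.9659 sinα=-0.2588 | (4,2) | tMaxX 0.1967 tMaxY 2.0864 | tΔX 1.0353 tΔY 3.8637
    t=0.1967 [x] (3,2)
    t=1.2320 [x] (2,2)
    t=2.0864 [y] (2,1)
    t=2.2673 [x] (1,1)
    t=3.3025 [x] (0,1) — stop
  → r_3 = 3.3025

ranges = [1.8738, 2.5468, 3.3025]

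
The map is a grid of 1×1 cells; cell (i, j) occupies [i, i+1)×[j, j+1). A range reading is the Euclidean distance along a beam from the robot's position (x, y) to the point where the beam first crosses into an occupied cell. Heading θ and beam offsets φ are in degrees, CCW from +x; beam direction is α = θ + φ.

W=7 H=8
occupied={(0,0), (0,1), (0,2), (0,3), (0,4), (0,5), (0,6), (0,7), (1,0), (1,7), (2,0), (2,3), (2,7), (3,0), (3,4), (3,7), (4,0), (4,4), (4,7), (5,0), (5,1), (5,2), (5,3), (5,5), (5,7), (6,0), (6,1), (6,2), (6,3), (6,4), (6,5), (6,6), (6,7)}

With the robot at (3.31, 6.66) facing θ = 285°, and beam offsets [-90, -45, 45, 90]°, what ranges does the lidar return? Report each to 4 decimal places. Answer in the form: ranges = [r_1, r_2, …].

beam 1: φ=-90°, α=195°
  dir = (cos 195°, sin 195°) = (-0.9659, -0.2588); from cell (3,6)
  next x-line at t=0.3209, next y-line at t=2.5500; Δt_x=1.0353, Δt_y=3.8637
    x: enter (2,6) at t=0.3209
    x: enter (1,6) at t=1.3562
    x: enter (0,6) at t=2.3915 ← occupied
  → r_1 = 2.3915
beam 2: φ=-45°, α=240°
  dir = (cos 240°, sin 240°) = (-0.5000, -0.8660); from cell (3,6)
  next x-line at t=0.6200, next y-line at t=0.7621; Δt_x=2.0000, Δt_y=1.1547
    x: enter (2,6) at t=0.6200
    y: enter (2,5) at t=0.7621
    y: enter (2,4) at t=1.9168
    x: enter (1,4) at t=2.6200
    y: enter (1,3) at t=3.0715
    y: enter (1,2) at t=4.2262
    x: enter (0,2) at t=4.6200 ← occupied
  → r_2 = 4.6200
beam 3: φ=45°, α=330°
  dir = (cos 330°, sin 330°) = (0.8660, -0.5000); from cell (3,6)
  next x-line at t=0.7967, next y-line at t=1.3200; Δt_x=1.1547, Δt_y=2.0000
    x: enter (4,6) at t=0.7967
    y: enter (4,5) at t=1.3200
    x: enter (5,5) at t=1.9514 ← occupied
  → r_3 = 1.9514
beam 4: φ=90°, α=15°
  dir = (cos 15°, sin 15°) = (0.9659, 0.2588); from cell (3,6)
  next x-line at t=0.7143, next y-line at t=1.3137; Δt_x=1.0353, Δt_y=3.8637
    x: enter (4,6) at t=0.7143
    y: enter (4,7) at t=1.3137 ← occupied
  → r_4 = 1.3137

ranges = [2.3915, 4.6200, 1.9514, 1.3137]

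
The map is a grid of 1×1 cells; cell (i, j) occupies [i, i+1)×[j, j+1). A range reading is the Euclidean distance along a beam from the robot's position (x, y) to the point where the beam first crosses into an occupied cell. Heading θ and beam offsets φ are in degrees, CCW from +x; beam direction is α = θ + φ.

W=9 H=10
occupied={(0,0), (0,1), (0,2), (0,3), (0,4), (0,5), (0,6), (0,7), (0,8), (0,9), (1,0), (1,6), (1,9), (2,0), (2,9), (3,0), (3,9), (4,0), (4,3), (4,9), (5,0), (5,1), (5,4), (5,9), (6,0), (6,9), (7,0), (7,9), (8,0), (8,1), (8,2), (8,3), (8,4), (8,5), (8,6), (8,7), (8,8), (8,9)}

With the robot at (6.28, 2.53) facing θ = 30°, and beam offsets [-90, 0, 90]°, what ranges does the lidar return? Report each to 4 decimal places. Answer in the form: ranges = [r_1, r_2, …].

ranges = [1.7667, 1.9861, 1.6974]

beam 1: φ=-90°, α=300°
  cosα=0.5000 sinα=-0.8660 | (6,2) | tMaxX 1.4400 tMaxY 0.6120 | tΔX 2.0000 tΔY 1.1547
    t=0.6120 [y] (6,1)
    t=1.4400 [x] (7,1)
    t=1.7667 [y] (7,0) — stop
  → r_1 = 1.7667
beam 2: φ=0°, α=30°
  cosα=0.8660 sinα=0.5000 | (6,2) | tMaxX 0.8314 tMaxY 0.9400 | tΔX 1.1547 tΔY 2.0000
    t=0.8314 [x] (7,2)
    t=0.9400 [y] (7,3)
    t=1.9861 [x] (8,3) — stop
  → r_2 = 1.9861
beam 3: φ=90°, α=120°
  cosα=-0.5000 sinα=0.8660 | (6,2) | tMaxX 0.5600 tMaxY 0.5427 | tΔX 2.0000 tΔY 1.1547
    t=0.5427 [y] (6,3)
    t=0.5600 [x] (5,3)
    t=1.6974 [y] (5,4) — stop
  → r_3 = 1.6974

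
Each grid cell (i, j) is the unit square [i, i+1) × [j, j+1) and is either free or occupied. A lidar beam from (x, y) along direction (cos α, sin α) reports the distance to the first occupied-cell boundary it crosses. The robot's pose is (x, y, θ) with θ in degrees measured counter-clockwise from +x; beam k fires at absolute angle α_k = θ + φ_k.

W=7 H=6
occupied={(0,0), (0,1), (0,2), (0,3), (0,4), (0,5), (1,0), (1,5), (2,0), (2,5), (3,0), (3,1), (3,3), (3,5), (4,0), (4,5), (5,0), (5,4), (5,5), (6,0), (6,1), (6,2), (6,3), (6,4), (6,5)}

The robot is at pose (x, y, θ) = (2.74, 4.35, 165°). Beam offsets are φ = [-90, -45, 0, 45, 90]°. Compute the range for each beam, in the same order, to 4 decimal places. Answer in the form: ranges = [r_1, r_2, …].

ranges = [0.6729, 0.7506, 1.8014, 2.0092, 3.4682]

beam 1: φ=-90°, α=75°
  d=(0.2588,0.9659)  start (2,4)  tX=1.0046 tY=0.6729  stride 1/|dx|=3.8637 1/|dy|=1.0353
    cross y-line → (2,5), t=0.6729 (wall)
  → r_1 = 0.6729
beam 2: φ=-45°, α=120°
  d=(-0.5000,0.8660)  start (2,4)  tX=1.4800 tY=0.7506  stride 1/|dx|=2.0000 1/|dy|=1.1547
    cross y-line → (2,5), t=0.7506 (wall)
  → r_2 = 0.7506
beam 3: φ=0°, α=165°
  d=(-0.9659,0.2588)  start (2,4)  tX=0.7661 tY=2.5114  stride 1/|dx|=1.0353 1/|dy|=3.8637
    cross x-line → (1,4), t=0.7661
    cross x-line → (0,4), t=1.8014 (wall)
  → r_3 = 1.8014
beam 4: φ=45°, α=210°
  d=(-0.8660,-0.5000)  start (2,4)  tX=0.8545 tY=0.7000  stride 1/|dx|=1.1547 1/|dy|=2.0000
    cross y-line → (2,3), t=0.7000
    cross x-line → (1,3), t=0.8545
    cross x-line → (0,3), t=2.0092 (wall)
  → r_4 = 2.0092
beam 5: φ=90°, α=255°
  d=(-0.2588,-0.9659)  start (2,4)  tX=2.8591 tY=0.3623  stride 1/|dx|=3.8637 1/|dy|=1.0353
    cross y-line → (2,3), t=0.3623
    cross y-line → (2,2), t=1.3976
    cross y-line → (2,1), t=2.4329
    cross x-line → (1,1), t=2.8591
    cross y-line → (1,0), t=3.4682 (wall)
  → r_5 = 3.4682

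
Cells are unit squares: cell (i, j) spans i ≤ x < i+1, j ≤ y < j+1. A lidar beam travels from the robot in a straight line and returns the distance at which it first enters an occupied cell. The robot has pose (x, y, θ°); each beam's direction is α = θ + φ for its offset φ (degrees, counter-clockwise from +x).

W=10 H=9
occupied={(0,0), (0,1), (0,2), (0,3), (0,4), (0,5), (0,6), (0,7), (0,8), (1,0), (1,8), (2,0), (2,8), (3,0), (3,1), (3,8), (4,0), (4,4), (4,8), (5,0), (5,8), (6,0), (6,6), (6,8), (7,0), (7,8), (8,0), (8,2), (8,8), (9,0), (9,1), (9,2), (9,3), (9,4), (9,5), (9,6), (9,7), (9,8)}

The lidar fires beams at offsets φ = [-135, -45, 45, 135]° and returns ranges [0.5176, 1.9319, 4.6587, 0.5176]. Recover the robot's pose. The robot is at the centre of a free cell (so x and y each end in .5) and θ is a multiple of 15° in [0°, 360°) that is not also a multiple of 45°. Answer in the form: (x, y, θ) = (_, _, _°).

(x, y, θ) = (1.5, 7.5, 300°)

The pose lattice has 52·16 = 832 candidates. Test each by forward raycasting.
  (1.5, 6.5, 195°): beam 1 = 1.7321 ≠ 0.5176 ✗
  (1.5, 2.5, 15°): beam 1 = 1.0000 ≠ 0.5176 ✗
  (1.5, 1.5, 195°): beam 1 = 7.5056 ≠ 0.5176 ✗
  …
  (1.5, 7.5, 300°): r_1=0.5176, r_2=1.9319, r_3=4.6587, r_4=0.5176 — all match ✓
No second candidate reproduces the full scan.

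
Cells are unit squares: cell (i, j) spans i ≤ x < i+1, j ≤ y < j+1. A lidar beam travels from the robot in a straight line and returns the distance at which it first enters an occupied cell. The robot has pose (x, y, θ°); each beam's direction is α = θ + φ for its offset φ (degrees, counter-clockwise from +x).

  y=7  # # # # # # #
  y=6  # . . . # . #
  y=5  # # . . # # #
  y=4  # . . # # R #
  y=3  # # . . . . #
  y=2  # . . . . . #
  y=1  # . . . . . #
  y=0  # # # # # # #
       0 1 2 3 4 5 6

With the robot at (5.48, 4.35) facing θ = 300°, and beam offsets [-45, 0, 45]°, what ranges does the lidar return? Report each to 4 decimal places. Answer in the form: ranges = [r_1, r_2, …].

ranges = [3.4682, 1.0400, 0.5383]

beam 1: φ=-45°, α=255°
  cosα=-0.2588 sinα=-0.9659 | (5,4) | tMaxX 1.8546 tMaxY 0.3623 | tΔX 3.8637 tΔY 1.0353
    t=0.3623 [y] (5,3)
    t=1.3976 [y] (5,2)
    t=1.8546 [x] (4,2)
    t=2.4329 [y] (4,1)
    t=3.4682 [y] (4,0) — stop
  → r_1 = 3.4682
beam 2: φ=0°, α=300°
  cosα=0.5000 sinα=-0.8660 | (5,4) | tMaxX 1.0400 tMaxY 0.4041 | tΔX 2.0000 tΔY 1.1547
    t=0.4041 [y] (5,3)
    t=1.0400 [x] (6,3) — stop
  → r_2 = 1.0400
beam 3: φ=45°, α=345°
  cosα=0.9659 sinα=-0.2588 | (5,4) | tMaxX 0.5383 tMaxY 1.3523 | tΔX 1.0353 tΔY 3.8637
    t=0.5383 [x] (6,4) — stop
  → r_3 = 0.5383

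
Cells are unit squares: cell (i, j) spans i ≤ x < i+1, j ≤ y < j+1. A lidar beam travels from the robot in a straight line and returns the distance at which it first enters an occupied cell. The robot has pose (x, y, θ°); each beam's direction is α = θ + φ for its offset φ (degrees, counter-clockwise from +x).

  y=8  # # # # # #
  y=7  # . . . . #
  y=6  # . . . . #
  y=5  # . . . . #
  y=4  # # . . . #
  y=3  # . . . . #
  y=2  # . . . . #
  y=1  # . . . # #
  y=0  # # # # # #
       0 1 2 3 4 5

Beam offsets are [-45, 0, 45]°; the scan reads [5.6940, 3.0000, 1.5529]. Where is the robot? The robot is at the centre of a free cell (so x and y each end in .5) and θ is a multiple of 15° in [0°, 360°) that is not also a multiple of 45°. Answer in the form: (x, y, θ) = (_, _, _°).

The pose lattice has 26·16 = 416 candidates. Test each by forward raycasting.
  (4.5, 6.5, 300°): beam 2 = 1.0000 ≠ 3.0000 ✗
  (4.5, 3.5, 30°): beam 1 = 0.5176 ≠ 5.6940 ✗
  (4.5, 5.5, 285°): beam 1 = 5.1962 ≠ 5.6940 ✗
  (2.5, 3.5, 255°): beam 1 = 1.7321 ≠ 5.6940 ✗
  …
  (3.5, 6.5, 300°): r_1=5.6940, r_2=3.0000, r_3=1.5529 — all match ✓
Only this pose fits every beam.

(x, y, θ) = (3.5, 6.5, 300°)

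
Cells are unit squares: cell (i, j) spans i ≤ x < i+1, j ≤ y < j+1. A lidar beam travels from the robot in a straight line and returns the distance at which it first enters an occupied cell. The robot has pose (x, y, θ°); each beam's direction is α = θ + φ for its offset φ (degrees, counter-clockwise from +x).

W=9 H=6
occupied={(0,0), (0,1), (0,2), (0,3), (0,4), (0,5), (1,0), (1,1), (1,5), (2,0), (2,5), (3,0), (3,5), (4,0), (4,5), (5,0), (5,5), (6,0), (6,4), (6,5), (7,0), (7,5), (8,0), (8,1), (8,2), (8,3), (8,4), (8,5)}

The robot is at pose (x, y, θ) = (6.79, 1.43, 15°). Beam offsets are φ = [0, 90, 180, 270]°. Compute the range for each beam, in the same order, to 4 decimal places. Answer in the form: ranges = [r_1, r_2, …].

beam 1: φ=0°, α=15°
  cosα=0.9659 sinα=0.2588 | (6,1) | tMaxX 0.2174 tMaxY 2.2023 | tΔX 1.0353 tΔY 3.8637
    t=0.2174 [x] (7,1)
    t=1.2527 [x] (8,1) — stop
  → r_1 = 1.2527
beam 2: φ=90°, α=105°
  cosα=-0.2588 sinα=0.9659 | (6,1) | tMaxX 3.0523 tMaxY 0.5901 | tΔX 3.8637 tΔY 1.0353
    t=0.5901 [y] (6,2)
    t=1.6254 [y] (6,3)
    t=2.6607 [y] (6,4) — stop
  → r_2 = 2.6607
beam 3: φ=180°, α=195°
  cosα=-0.9659 sinα=-0.2588 | (6,1) | tMaxX 0.8179 tMaxY 1.6614 | tΔX 1.0353 tΔY 3.8637
    t=0.8179 [x] (5,1)
    t=1.6614 [y] (5,0) — stop
  → r_3 = 1.6614
beam 4: φ=270°, α=285°
  cosα=0.2588 sinα=-0.9659 | (6,1) | tMaxX 0.8114 tMaxY 0.4452 | tΔX 3.8637 tΔY 1.0353
    t=0.4452 [y] (6,0) — stop
  → r_4 = 0.4452

ranges = [1.2527, 2.6607, 1.6614, 0.4452]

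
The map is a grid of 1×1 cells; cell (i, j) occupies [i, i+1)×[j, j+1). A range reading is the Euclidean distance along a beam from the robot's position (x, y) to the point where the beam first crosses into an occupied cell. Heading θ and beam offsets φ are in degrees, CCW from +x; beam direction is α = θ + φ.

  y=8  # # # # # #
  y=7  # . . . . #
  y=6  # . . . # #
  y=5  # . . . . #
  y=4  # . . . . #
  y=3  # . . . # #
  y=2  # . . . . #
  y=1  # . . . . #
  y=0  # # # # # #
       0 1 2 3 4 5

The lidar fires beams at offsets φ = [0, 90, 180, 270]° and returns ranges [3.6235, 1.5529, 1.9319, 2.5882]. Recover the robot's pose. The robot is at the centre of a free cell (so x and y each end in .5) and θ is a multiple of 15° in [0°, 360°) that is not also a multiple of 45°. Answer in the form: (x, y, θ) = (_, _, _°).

(x, y, θ) = (3.5, 4.5, 255°)

The pose lattice has 26·16 = 416 candidates. Test each by forward raycasting.
  (1.5, 4.5, 345°): beam 1 = 2.5882 ≠ 3.6235 ✗
  (2.5, 5.5, 300°): beam 1 = 5.0000 ≠ 3.6235 ✗
  (3.5, 1.5, 30°): beam 1 = 1.7321 ≠ 3.6235 ✗
  (2.5, 3.5, 195°): beam 1 = 1.5529 ≠ 3.6235 ✗
  (1.5, 6.5, 60°): beam 1 = 1.7321 ≠ 3.6235 ✗
  …
  (3.5, 4.5, 255°): r_1=3.6235, r_2=1.5529, r_3=1.9319, r_4=2.5882 — all match ✓
No second candidate reproduces the full scan.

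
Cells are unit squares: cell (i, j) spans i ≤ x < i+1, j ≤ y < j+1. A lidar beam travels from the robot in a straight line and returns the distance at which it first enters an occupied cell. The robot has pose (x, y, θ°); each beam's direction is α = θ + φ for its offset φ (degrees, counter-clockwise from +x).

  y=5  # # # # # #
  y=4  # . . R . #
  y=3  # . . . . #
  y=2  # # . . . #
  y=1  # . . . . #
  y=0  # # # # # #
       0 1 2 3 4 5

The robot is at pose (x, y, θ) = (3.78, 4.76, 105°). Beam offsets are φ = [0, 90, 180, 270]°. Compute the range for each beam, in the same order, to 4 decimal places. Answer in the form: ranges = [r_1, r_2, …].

beam 1: φ=0°, α=105°
  cosα=-0.2588 sinα=0.9659 | (3,4) | tMaxX 3.0137 tMaxY 0.2485 | tΔX 3.8637 tΔY 1.0353
    t=0.2485 [y] (3,5) — stop
  → r_1 = 0.2485
beam 2: φ=90°, α=195°
  cosα=-0.9659 sinα=-0.2588 | (3,4) | tMaxX 0.8075 tMaxY 2.9364 | tΔX 1.0353 tΔY 3.8637
    t=0.8075 [x] (2,4)
    t=1.8428 [x] (1,4)
    t=2.8781 [x] (0,4) — stop
  → r_2 = 2.8781
beam 3: φ=180°, α=285°
  cosα=0.2588 sinα=-0.9659 | (3,4) | tMaxX 0.8500 tMaxY 0.7868 | tΔX 3.8637 tΔY 1.0353
    t=0.7868 [y] (3,3)
    t=0.8500 [x] (4,3)
    t=1.8221 [y] (4,2)
    t=2.8574 [y] (4,1)
    t=3.8926 [y] (4,0) — stop
  → r_3 = 3.8926
beam 4: φ=270°, α=15°
  cosα=0.9659 sinα=0.2588 | (3,4) | tMaxX 0.2278 tMaxY 0.9273 | tΔX 1.0353 tΔY 3.8637
    t=0.2278 [x] (4,4)
    t=0.9273 [y] (4,5) — stop
  → r_4 = 0.9273

ranges = [0.2485, 2.8781, 3.8926, 0.9273]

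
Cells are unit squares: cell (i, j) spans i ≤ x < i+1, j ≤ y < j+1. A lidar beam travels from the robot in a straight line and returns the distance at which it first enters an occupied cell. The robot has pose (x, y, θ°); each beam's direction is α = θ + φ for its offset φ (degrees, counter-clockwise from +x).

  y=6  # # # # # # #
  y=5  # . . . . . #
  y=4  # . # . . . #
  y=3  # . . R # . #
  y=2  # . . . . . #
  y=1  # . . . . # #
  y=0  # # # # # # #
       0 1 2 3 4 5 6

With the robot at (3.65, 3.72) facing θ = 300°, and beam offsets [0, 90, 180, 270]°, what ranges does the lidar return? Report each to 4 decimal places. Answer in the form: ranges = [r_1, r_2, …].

ranges = [0.7000, 0.4041, 1.3000, 3.0600]

beam 1: φ=0°, α=300°
  direction (0.5000, -0.8660); cell (3,3); t to first gridline: x 0.7000, y 0.8314 (then +2.0000 / +1.1547)
    (4,3) via x @ 0.7000  # hit
  → r_1 = 0.7000
beam 2: φ=90°, α=30°
  direction (0.8660, 0.5000); cell (3,3); t to first gridline: x 0.4041, y 0.5600 (then +1.1547 / +2.0000)
    (4,3) via x @ 0.4041  # hit
  → r_2 = 0.4041
beam 3: φ=180°, α=120°
  direction (-0.5000, 0.8660); cell (3,3); t to first gridline: x 1.3000, y 0.3233 (then +2.0000 / +1.1547)
    (3,4) via y @ 0.3233
    (2,4) via x @ 1.3000  # hit
  → r_3 = 1.3000
beam 4: φ=270°, α=210°
  direction (-0.8660, -0.5000); cell (3,3); t to first gridline: x 0.7506, y 1.4400 (then +1.1547 / +2.0000)
    (2,3) via x @ 0.7506
    (2,2) via y @ 1.4400
    (1,2) via x @ 1.9053
    (0,2) via x @ 3.0600  # hit
  → r_4 = 3.0600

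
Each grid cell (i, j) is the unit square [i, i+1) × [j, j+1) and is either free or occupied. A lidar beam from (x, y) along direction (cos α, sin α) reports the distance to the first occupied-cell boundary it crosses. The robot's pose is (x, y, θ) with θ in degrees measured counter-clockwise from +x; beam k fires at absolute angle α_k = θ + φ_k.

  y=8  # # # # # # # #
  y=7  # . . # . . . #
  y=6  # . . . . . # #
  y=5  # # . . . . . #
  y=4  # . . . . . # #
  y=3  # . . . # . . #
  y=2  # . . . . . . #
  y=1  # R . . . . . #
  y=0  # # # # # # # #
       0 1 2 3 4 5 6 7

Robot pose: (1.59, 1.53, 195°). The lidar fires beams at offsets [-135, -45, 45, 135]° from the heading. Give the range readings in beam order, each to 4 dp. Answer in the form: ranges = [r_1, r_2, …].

ranges = [7.4709, 0.6813, 0.6120, 1.0600]

beam 1: φ=-135°, α=60°
  cosα=0.5000 sinα=0.8660 | (1,1) | tMaxX 0.8200 tMaxY 0.5427 | tΔX 2.0000 tΔY 1.1547
    t=0.5427 [y] (1,2)
    t=0.8200 [x] (2,2)
    t=1.6974 [y] (2,3)
    t=2.8200 [x] (3,3)
    t=2.8521 [y] (3,4)
    t=4.0068 [y] (3,5)
    t=4.8200 [x] (4,5)
    t=5.1615 [y] (4,6)
    t=6.3162 [y] (4,7)
    t=6.8200 [x] (5,7)
    t=7.4709 [y] (5,8) — stop
  → r_1 = 7.4709
beam 2: φ=-45°, α=150°
  cosα=-0.8660 sinα=0.5000 | (1,1) | tMaxX 0.6813 tMaxY 0.9400 | tΔX 1.1547 tΔY 2.0000
    t=0.6813 [x] (0,1) — stop
  → r_2 = 0.6813
beam 3: φ=45°, α=240°
  cosα=-0.5000 sinα=-0.8660 | (1,1) | tMaxX 1.1800 tMaxY 0.6120 | tΔX 2.0000 tΔY 1.1547
    t=0.6120 [y] (1,0) — stop
  → r_3 = 0.6120
beam 4: φ=135°, α=330°
  cosα=0.8660 sinα=-0.5000 | (1,1) | tMaxX 0.4734 tMaxY 1.0600 | tΔX 1.1547 tΔY 2.0000
    t=0.4734 [x] (2,1)
    t=1.0600 [y] (2,0) — stop
  → r_4 = 1.0600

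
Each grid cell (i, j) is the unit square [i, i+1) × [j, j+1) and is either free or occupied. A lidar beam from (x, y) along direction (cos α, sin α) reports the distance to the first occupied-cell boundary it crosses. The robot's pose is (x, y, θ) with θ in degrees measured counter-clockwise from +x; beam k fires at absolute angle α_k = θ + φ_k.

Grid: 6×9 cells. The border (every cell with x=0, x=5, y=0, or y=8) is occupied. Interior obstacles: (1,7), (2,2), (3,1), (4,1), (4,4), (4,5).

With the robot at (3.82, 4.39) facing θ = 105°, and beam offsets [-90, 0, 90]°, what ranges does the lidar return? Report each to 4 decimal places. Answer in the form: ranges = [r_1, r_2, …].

ranges = [0.1863, 3.7373, 2.9195]

beam 1: φ=-90°, α=15°
  d=(0.9659,0.2588)  start (3,4)  tX=0.1863 tY=2.3569  stride 1/|dx|=1.0353 1/|dy|=3.8637
    cross x-line → (4,4), t=0.1863 (wall)
  → r_1 = 0.1863
beam 2: φ=0°, α=105°
  d=(-0.2588,0.9659)  start (3,4)  tX=3.1682 tY=0.6315  stride 1/|dx|=3.8637 1/|dy|=1.0353
    cross y-line → (3,5), t=0.6315
    cross y-line → (3,6), t=1.6668
    cross y-line → (3,7), t=2.7021
    cross x-line → (2,7), t=3.1682
    cross y-line → (2,8), t=3.7373 (wall)
  → r_2 = 3.7373
beam 3: φ=90°, α=195°
  d=(-0.9659,-0.2588)  start (3,4)  tX=0.8489 tY=1.5068  stride 1/|dx|=1.0353 1/|dy|=3.8637
    cross x-line → (2,4), t=0.8489
    cross y-line → (2,3), t=1.5068
    cross x-line → (1,3), t=1.8842
    cross x-line → (0,3), t=2.9195 (wall)
  → r_3 = 2.9195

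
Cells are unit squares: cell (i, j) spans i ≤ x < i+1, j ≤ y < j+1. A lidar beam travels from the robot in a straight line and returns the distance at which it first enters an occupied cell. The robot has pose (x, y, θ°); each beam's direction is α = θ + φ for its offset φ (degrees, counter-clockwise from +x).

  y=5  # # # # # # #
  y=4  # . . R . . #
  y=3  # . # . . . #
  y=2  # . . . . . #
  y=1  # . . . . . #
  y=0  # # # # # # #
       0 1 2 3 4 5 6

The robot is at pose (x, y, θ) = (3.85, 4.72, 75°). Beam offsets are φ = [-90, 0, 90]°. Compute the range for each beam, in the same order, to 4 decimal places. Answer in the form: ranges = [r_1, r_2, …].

beam 1: φ=-90°, α=345°
  d=(0.9659,-0.2588)  start (3,4)  tX=0.1553 tY=2.7819  stride 1/|dx|=1.0353 1/|dy|=3.8637
    cross x-line → (4,4), t=0.1553
    cross x-line → (5,4), t=1.1906
    cross x-line → (6,4), t=2.2258 (wall)
  → r_1 = 2.2258
beam 2: φ=0°, α=75°
  d=(0.2588,0.9659)  start (3,4)  tX=0.5796 tY=0.2899  stride 1/|dx|=3.8637 1/|dy|=1.0353
    cross y-line → (3,5), t=0.2899 (wall)
  → r_2 = 0.2899
beam 3: φ=90°, α=165°
  d=(-0.9659,0.2588)  start (3,4)  tX=0.8800 tY=1.0818  stride 1/|dx|=1.0353 1/|dy|=3.8637
    cross x-line → (2,4), t=0.8800
    cross y-line → (2,5), t=1.0818 (wall)
  → r_3 = 1.0818

ranges = [2.2258, 0.2899, 1.0818]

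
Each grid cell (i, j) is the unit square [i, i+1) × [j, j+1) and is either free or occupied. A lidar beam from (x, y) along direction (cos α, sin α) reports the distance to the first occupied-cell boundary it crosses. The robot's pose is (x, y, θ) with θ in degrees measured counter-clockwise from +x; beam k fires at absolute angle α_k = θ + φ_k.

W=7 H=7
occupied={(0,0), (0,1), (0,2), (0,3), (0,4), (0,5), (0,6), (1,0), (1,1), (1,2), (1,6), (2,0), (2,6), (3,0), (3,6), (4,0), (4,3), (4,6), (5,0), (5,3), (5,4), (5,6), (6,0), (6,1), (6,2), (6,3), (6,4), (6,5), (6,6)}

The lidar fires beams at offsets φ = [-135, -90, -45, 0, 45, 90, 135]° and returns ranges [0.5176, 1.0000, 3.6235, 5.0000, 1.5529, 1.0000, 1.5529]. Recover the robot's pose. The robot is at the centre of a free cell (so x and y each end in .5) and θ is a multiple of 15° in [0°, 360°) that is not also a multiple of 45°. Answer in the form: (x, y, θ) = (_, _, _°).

Candidates: 20 free-cell centres × 16 headings = 320 poses. Raycast each; keep the one whose scan matches to 4 dp.
  (2.5, 4.5, 165°): beam 1 = 3.0000 ≠ 0.5176 ✗
  (4.5, 1.5, 60°): beam 3 = 1.5529 ≠ 3.6235 ✗
  (4.5, 2.5, 255°): beam 1 = 0.5774 ≠ 0.5176 ✗
  …
  (4.5, 5.5, 240°): r_1=0.5176, r_2=1.0000, r_3=3.6235, r_4=5.0000, r_5=1.5529, r_6=1.0000, r_7=1.5529 — all match ✓
Unique over the lattice → pose = (4.5, 5.5, 240°).

(x, y, θ) = (4.5, 5.5, 240°)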